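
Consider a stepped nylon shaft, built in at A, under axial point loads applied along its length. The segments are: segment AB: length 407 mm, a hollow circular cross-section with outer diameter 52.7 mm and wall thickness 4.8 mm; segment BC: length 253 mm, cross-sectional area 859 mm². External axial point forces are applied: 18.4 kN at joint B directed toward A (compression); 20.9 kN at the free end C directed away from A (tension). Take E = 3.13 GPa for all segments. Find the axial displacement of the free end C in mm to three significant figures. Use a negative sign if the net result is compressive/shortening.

Internal axial forces (sectioning from the free end, tension +): N_BC = 20.9 kN, N_AB = 2.5 kN.
A_AB = 722.3 mm².
δ_AB = 2500·407/(722.3·3130) = 0.4501 mm
δ_BC = 20900·253/(859·3130) = 1.967 mm
δ = Σδ_i = 2.417 mm.

2.42 mm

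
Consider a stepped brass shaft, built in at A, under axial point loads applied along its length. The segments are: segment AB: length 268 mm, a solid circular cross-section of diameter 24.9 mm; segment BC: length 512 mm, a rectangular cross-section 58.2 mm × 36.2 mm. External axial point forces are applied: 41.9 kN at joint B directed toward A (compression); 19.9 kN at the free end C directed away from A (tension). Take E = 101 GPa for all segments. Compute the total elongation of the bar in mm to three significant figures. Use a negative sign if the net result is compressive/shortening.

Internal axial forces (sectioning from the free end, tension +): N_BC = 19.9 kN, N_AB = -22 kN.
A_AB = 487 mm².
A_BC = 2107 mm².
δ_AB = -22000·268/(487·101000) = -0.1199 mm
δ_BC = 19900·512/(2107·101000) = 0.04788 mm
δ = Σδ_i = -0.072 mm.

-0.0720 mm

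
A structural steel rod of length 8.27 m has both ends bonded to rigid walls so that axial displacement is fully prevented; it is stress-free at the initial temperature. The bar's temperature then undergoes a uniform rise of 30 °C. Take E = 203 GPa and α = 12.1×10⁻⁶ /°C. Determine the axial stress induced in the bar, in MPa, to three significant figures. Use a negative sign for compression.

-73.7 MPa

Free thermal expansion αLΔT = 12.1e-6 · 8270 · 30 = 3.002 mm.
The walls impose strain ε = −(3.002)/8270 = -3.6300e-04; σ = Eε = 203000 · -3.6300e-04 = -73.69 MPa.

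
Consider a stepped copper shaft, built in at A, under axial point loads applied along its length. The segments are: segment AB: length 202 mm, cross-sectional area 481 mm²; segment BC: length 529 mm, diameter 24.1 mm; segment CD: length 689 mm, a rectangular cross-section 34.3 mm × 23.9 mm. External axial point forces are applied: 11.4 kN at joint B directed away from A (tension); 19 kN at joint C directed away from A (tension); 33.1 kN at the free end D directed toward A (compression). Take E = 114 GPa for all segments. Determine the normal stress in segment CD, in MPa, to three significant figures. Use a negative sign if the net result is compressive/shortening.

Internal axial forces (sectioning from the free end, tension +): N_CD = -33.1 kN, N_BC = -14.1 kN, N_AB = -2.7 kN.
A_CD = 819.8 mm².
σ_CD = N_CD/A_CD = -33100/819.8 = -40.38 MPa.

-40.4 MPa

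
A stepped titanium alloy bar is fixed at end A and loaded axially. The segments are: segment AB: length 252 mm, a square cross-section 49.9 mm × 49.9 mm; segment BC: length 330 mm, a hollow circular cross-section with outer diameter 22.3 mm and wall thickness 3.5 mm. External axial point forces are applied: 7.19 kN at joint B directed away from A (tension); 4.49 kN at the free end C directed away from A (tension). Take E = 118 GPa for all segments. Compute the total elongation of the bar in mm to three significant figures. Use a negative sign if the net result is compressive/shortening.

Internal axial forces (sectioning from the free end, tension +): N_BC = 4.49 kN, N_AB = 11.68 kN.
A_AB = 2490 mm².
A_BC = 206.7 mm².
δ_AB = 11680·252/(2490·118000) = 0.01002 mm
δ_BC = 4490·330/(206.7·118000) = 0.06074 mm
δ = Σδ_i = 0.07076 mm.

0.0708 mm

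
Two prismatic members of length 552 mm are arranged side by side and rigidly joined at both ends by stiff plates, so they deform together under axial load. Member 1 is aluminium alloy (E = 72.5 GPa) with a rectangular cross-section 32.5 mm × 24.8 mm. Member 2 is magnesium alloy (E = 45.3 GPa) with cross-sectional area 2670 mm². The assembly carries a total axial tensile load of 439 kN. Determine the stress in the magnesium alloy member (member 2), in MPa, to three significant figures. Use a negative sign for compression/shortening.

111 MPa

A_1 = 806 mm².
Equal strain + equilibrium ⇒ each member carries load in proportion to AE: A₁E₁ = 58440000 N, A₂E₂ = 121000000 N, ΣAE = 179400000 N.
σ₂ = P·E₂/ΣAE = 439000·45300/179400000 = 110.9 MPa.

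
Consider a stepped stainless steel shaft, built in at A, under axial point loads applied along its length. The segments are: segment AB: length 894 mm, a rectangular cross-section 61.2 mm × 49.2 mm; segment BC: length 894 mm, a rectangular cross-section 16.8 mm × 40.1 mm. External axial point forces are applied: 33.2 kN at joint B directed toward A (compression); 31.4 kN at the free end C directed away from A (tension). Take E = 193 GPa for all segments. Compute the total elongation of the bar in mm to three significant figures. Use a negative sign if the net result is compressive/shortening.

0.213 mm

Internal axial forces (sectioning from the free end, tension +): N_BC = 31.4 kN, N_AB = -1.8 kN.
A_AB = 3011 mm².
A_BC = 673.7 mm².
δ_AB = -1800·894/(3011·193000) = -0.002769 mm
δ_BC = 31400·894/(673.7·193000) = 0.2159 mm
δ = Σδ_i = 0.2131 mm.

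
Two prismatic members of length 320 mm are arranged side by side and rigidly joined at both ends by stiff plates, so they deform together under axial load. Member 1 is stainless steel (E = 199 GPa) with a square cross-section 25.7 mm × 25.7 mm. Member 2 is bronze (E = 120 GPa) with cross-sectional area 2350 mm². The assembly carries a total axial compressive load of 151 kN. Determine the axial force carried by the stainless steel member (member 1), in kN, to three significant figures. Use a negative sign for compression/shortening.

A_1 = 660.5 mm².
Equal strain + equilibrium ⇒ each member carries load in proportion to AE: A₁E₁ = 131400000 N, A₂E₂ = 282000000 N, ΣAE = 413400000 N.
F₁ = P·A₁E₁/ΣAE = -151000·131400000/413400000 = -48000 N.

-48.0 kN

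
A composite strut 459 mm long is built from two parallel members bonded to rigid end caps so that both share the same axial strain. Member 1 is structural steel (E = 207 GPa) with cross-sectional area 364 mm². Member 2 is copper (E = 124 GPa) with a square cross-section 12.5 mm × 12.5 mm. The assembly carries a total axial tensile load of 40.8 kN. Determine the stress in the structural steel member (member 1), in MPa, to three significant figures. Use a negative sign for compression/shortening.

A_2 = 156.2 mm².
Equal strain + equilibrium ⇒ each member carries load in proportion to AE: A₁E₁ = 75350000 N, A₂E₂ = 19380000 N, ΣAE = 94720000 N.
σ₁ = P·E₁/ΣAE = 40800·207000/94720000 = 89.16 MPa.

89.2 MPa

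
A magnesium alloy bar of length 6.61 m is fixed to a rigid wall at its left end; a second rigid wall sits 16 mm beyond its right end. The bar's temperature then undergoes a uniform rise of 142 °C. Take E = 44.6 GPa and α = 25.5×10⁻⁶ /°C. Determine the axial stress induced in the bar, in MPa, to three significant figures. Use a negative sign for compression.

-53.5 MPa

Free thermal expansion αLΔT = 25.5e-6 · 6610 · 142 = 23.93 mm.
The walls engage after the gap closes; constrained expansion = 23.93 − 16 = 7.935 mm.
The walls impose strain ε = −(7.935)/6610 = -1.2004e-03; σ = Eε = 44600 · -1.2004e-03 = -53.54 MPa.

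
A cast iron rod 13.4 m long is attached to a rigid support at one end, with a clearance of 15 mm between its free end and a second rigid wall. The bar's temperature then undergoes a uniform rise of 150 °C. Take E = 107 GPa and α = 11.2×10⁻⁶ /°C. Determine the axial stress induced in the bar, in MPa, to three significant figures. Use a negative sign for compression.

-60.0 MPa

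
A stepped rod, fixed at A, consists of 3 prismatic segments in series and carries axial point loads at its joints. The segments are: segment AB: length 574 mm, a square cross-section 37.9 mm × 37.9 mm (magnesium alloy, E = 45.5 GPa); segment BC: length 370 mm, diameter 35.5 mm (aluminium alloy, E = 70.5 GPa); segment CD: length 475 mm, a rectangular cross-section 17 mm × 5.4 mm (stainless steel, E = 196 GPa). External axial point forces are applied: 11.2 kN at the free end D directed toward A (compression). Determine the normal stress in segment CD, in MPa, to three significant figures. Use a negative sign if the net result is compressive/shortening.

Internal axial forces (sectioning from the free end, tension +): N_CD = -11.2 kN, N_BC = -11.2 kN, N_AB = -11.2 kN.
A_CD = 91.8 mm².
σ_CD = N_CD/A_CD = -11200/91.8 = -122 MPa.

-122 MPa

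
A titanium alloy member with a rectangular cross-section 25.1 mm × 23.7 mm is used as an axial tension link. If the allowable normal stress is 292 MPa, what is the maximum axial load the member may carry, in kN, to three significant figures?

A = 594.9 mm².
P_max = σ_allow · A = 292 · 594.9 = 173700 N = 173.7 kN.

174 kN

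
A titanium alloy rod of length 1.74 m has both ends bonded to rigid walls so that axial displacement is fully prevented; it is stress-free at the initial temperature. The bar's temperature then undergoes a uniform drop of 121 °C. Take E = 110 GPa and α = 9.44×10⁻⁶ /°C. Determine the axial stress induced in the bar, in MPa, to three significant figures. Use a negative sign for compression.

126 MPa

Free thermal expansion αLΔT = 9.44e-6 · 1740 · -121 = -1.987 mm.
The walls impose strain ε = −(-1.987)/1740 = 1.1422e-03; σ = Eε = 110000 · 1.1422e-03 = 125.6 MPa.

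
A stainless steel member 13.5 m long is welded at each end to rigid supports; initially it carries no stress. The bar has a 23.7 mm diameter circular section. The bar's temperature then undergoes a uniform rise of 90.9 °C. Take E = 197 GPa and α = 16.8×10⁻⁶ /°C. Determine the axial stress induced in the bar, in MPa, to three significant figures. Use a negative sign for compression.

Free thermal expansion αLΔT = 16.8e-6 · 13500 · 90.9 = 20.62 mm.
The walls impose strain ε = −(20.62)/13500 = -1.5271e-03; σ = Eε = 197000 · -1.5271e-03 = -300.8 MPa.

-301 MPa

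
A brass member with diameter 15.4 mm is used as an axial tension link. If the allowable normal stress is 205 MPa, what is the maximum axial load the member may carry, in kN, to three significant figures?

38.2 kN

A = 186.3 mm².
P_max = σ_allow · A = 205 · 186.3 = 38180 N = 38.18 kN.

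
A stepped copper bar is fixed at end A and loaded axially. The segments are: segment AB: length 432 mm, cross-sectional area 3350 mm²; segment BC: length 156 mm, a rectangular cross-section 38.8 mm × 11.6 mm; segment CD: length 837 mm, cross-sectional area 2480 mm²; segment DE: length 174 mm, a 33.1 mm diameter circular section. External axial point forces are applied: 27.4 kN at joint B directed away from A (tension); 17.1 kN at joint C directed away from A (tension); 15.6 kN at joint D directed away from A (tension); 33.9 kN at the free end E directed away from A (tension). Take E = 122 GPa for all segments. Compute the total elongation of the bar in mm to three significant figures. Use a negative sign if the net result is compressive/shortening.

0.482 mm

Internal axial forces (sectioning from the free end, tension +): N_DE = 33.9 kN, N_CD = 49.5 kN, N_BC = 66.6 kN, N_AB = 94 kN.
A_BC = 450.1 mm².
A_DE = 860.5 mm².
δ_AB = 94000·432/(3350·122000) = 0.09936 mm
δ_BC = 66600·156/(450.1·122000) = 0.1892 mm
δ_CD = 49500·837/(2480·122000) = 0.1369 mm
δ_DE = 33900·174/(860.5·122000) = 0.05619 mm
δ = Σδ_i = 0.4817 mm.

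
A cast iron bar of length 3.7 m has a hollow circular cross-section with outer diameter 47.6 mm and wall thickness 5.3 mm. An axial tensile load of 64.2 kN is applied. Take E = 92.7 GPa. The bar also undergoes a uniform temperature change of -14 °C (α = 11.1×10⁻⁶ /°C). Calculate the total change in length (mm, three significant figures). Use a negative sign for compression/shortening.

A = 704.3 mm².
δ_mech = NL/(AE) = 64200·3700/(704.3·92700) = 3.638 mm.
δ_thermal = αLΔT = 11.1e-6·3700·-14 = -0.575 mm.
δ = δ_mech + δ_thermal = 3.063 mm.

3.06 mm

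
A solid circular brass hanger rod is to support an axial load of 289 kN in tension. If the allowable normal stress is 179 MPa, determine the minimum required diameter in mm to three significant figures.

Required area A ≥ P/σ_allow = 289000/179 = 1615 mm².
For a solid circular section, d ≥ √(4A/π) = 45.34 mm.

45.3 mm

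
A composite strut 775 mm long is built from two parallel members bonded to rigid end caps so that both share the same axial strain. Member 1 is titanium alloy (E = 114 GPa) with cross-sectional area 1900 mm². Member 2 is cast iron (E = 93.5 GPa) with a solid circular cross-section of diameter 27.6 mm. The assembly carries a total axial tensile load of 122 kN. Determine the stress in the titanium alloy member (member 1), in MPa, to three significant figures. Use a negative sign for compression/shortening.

51.0 MPa

A_2 = 598.3 mm².
Equal strain + equilibrium ⇒ each member carries load in proportion to AE: A₁E₁ = 216600000 N, A₂E₂ = 55940000 N, ΣAE = 272500000 N.
σ₁ = P·E₁/ΣAE = 122000·114000/272500000 = 51.03 MPa.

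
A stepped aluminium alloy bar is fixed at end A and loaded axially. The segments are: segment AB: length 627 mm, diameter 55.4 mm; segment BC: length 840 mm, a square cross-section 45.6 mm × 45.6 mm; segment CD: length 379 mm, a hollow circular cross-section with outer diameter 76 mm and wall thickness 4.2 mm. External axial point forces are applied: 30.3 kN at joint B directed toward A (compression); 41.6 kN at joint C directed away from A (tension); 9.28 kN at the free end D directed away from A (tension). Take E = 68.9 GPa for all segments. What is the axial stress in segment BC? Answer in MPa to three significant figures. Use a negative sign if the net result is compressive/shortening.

24.5 MPa

Internal axial forces (sectioning from the free end, tension +): N_CD = 9.28 kN, N_BC = 50.88 kN, N_AB = 20.58 kN.
A_BC = 2079 mm².
σ_BC = N_BC/A_BC = 50880/2079 = 24.47 MPa.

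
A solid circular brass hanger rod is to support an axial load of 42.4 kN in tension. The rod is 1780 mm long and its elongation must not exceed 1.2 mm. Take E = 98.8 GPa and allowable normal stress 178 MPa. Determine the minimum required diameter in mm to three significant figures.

Required area A ≥ P/σ_allow = 42400/178 = 238.2 mm².
For a solid circular section, d ≥ √(4A/π) = 17.42 mm.
Elongation limit: A ≥ PL/(Eδ_allow) = 42400·1780/(98800·1.2) = 636.6 mm² ⇒ d ≥ 28.47 mm.
The elongation limit governs.

28.5 mm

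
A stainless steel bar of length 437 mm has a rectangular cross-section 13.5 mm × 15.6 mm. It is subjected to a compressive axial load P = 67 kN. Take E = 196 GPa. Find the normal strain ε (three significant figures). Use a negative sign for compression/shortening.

-0.00162

A = 210.6 mm².
σ = N/A = -318.1 MPa; ε = σ/E = -318.1/196000 = -1.623e-03.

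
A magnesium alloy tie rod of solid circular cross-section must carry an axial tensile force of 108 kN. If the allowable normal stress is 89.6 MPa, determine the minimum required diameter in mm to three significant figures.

39.2 mm

Required area A ≥ P/σ_allow = 108000/89.6 = 1205 mm².
For a solid circular section, d ≥ √(4A/π) = 39.18 mm.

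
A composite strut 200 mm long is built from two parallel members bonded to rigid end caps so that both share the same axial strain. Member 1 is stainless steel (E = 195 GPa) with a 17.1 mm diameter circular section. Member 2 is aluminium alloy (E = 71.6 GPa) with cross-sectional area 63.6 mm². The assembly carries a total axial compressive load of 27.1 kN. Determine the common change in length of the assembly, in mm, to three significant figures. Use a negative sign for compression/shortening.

-0.110 mm

A_1 = 229.7 mm².
Equal strain + equilibrium ⇒ each member carries load in proportion to AE: A₁E₁ = 44780000 N, A₂E₂ = 4554000 N, ΣAE = 49340000 N.
δ = PL/ΣAE = -27100·200/49340000 = -0.1099 mm.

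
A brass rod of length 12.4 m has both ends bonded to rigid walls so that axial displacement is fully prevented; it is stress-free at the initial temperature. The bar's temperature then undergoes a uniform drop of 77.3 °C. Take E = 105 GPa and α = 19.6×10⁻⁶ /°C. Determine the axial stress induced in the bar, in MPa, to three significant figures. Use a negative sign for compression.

Free thermal expansion αLΔT = 19.6e-6 · 12400 · -77.3 = -18.79 mm.
The walls impose strain ε = −(-18.79)/12400 = 1.5151e-03; σ = Eε = 105000 · 1.5151e-03 = 159.1 MPa.

159 MPa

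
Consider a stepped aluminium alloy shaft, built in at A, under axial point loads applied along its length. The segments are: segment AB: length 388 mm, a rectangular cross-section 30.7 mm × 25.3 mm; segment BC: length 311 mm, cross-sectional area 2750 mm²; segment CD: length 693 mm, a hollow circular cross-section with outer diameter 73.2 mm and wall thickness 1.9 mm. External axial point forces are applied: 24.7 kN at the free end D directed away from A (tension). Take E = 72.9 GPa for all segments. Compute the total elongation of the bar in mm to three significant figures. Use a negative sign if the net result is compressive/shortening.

0.759 mm

Internal axial forces (sectioning from the free end, tension +): N_CD = 24.7 kN, N_BC = 24.7 kN, N_AB = 24.7 kN.
A_AB = 776.7 mm².
A_CD = 425.6 mm².
δ_AB = 24700·388/(776.7·72900) = 0.1693 mm
δ_BC = 24700·311/(2750·72900) = 0.03832 mm
δ_CD = 24700·693/(425.6·72900) = 0.5517 mm
δ = Σδ_i = 0.7593 mm.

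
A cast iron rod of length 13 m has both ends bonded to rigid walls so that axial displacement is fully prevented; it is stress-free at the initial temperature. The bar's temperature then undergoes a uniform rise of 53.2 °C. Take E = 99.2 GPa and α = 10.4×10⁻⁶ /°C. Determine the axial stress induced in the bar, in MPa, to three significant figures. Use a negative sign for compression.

-54.9 MPa

Free thermal expansion αLΔT = 10.4e-6 · 13000 · 53.2 = 7.193 mm.
The walls impose strain ε = −(7.193)/13000 = -5.5328e-04; σ = Eε = 99200 · -5.5328e-04 = -54.89 MPa.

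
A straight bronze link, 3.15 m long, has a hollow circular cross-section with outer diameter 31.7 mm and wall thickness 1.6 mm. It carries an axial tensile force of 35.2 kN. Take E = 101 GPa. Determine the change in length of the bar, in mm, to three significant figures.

A = 151.3 mm².
δ_mech = NL/(AE) = 35200·3150/(151.3·101000) = 7.256 mm.

7.26 mm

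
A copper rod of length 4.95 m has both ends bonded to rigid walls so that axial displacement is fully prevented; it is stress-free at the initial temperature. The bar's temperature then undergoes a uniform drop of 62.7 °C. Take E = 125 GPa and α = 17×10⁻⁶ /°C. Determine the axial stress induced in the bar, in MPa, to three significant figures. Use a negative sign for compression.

Free thermal expansion αLΔT = 17e-6 · 4950 · -62.7 = -5.276 mm.
The walls impose strain ε = −(-5.276)/4950 = 1.0659e-03; σ = Eε = 125000 · 1.0659e-03 = 133.2 MPa.

133 MPa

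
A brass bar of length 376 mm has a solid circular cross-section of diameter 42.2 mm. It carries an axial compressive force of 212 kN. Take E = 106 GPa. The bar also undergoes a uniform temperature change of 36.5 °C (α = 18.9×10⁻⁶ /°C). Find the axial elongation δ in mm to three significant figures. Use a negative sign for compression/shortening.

A = 1399 mm².
δ_mech = NL/(AE) = -212000·376/(1399·106000) = -0.5377 mm.
δ_thermal = αLΔT = 18.9e-6·376·36.5 = 0.2594 mm.
δ = δ_mech + δ_thermal = -0.2783 mm.

-0.278 mm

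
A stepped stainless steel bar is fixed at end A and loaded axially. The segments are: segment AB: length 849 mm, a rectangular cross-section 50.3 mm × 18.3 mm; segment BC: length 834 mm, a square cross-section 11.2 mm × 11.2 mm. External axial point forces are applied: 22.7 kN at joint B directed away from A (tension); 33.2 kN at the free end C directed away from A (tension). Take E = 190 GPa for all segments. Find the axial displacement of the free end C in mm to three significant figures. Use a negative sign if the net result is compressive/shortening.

1.43 mm

Internal axial forces (sectioning from the free end, tension +): N_BC = 33.2 kN, N_AB = 55.9 kN.
A_AB = 920.5 mm².
A_BC = 125.4 mm².
δ_AB = 55900·849/(920.5·190000) = 0.2714 mm
δ_BC = 33200·834/(125.4·190000) = 1.162 mm
δ = Σδ_i = 1.433 mm.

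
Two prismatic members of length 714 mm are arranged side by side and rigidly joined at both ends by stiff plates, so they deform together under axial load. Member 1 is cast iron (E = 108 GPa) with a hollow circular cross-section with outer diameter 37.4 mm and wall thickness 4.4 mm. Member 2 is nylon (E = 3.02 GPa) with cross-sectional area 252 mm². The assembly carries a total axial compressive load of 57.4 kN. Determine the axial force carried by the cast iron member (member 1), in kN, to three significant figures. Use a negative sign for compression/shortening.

A_1 = 456.2 mm².
Equal strain + equilibrium ⇒ each member carries load in proportion to AE: A₁E₁ = 49270000 N, A₂E₂ = 761000 N, ΣAE = 50030000 N.
F₁ = P·A₁E₁/ΣAE = -57400·49270000/50030000 = -56530 N.

-56.5 kN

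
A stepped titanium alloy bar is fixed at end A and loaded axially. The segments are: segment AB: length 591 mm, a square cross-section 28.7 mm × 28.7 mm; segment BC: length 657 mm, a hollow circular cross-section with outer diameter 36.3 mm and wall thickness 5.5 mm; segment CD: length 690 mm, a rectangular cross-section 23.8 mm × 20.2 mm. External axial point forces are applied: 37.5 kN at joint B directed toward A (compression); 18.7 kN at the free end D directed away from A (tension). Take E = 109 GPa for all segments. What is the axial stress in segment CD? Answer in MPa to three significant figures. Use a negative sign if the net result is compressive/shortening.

38.9 MPa

Internal axial forces (sectioning from the free end, tension +): N_CD = 18.7 kN, N_BC = 18.7 kN, N_AB = -18.8 kN.
A_CD = 480.8 mm².
σ_CD = N_CD/A_CD = 18700/480.8 = 38.9 MPa.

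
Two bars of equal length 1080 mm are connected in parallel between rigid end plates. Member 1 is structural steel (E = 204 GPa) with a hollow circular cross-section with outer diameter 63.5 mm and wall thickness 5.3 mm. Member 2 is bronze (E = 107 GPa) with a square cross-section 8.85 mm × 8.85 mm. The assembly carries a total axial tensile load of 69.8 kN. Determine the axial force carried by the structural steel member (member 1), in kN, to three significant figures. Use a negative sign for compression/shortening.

A_1 = 969.1 mm².
A_2 = 78.32 mm².
Equal strain + equilibrium ⇒ each member carries load in proportion to AE: A₁E₁ = 197700000 N, A₂E₂ = 8381000 N, ΣAE = 206100000 N.
F₁ = P·A₁E₁/ΣAE = 69800·197700000/206100000 = 66960 N.

67.0 kN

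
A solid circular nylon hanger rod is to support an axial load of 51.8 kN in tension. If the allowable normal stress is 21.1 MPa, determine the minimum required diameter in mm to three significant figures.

55.9 mm

Required area A ≥ P/σ_allow = 51800/21.1 = 2455 mm².
For a solid circular section, d ≥ √(4A/π) = 55.91 mm.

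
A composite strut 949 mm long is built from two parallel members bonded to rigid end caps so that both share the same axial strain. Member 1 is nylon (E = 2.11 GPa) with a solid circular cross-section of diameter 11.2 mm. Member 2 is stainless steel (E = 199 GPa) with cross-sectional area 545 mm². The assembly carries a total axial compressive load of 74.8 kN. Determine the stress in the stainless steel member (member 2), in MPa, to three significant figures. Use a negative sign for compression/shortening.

A_1 = 98.52 mm².
Equal strain + equilibrium ⇒ each member carries load in proportion to AE: A₁E₁ = 207900 N, A₂E₂ = 108500000 N, ΣAE = 108700000 N.
σ₂ = P·E₂/ΣAE = -74800·199000/108700000 = -137 MPa.

-137 MPa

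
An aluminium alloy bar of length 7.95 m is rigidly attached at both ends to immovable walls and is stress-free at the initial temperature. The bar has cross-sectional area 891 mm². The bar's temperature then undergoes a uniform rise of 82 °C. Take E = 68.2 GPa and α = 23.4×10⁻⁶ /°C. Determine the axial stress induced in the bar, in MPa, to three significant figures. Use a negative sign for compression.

-131 MPa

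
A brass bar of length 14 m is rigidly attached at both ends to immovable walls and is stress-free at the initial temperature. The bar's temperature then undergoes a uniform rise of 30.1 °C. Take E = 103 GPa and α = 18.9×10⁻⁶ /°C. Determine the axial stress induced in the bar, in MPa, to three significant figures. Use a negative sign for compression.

-58.6 MPa

Free thermal expansion αLΔT = 18.9e-6 · 14000 · 30.1 = 7.964 mm.
The walls impose strain ε = −(7.964)/14000 = -5.6889e-04; σ = Eε = 103000 · -5.6889e-04 = -58.6 MPa.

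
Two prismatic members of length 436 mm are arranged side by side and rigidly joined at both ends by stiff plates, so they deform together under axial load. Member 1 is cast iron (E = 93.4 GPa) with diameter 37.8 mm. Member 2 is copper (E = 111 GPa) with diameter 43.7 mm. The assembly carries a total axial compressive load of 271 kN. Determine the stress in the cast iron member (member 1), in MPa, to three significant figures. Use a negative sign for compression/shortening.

-93.3 MPa

A_1 = 1122 mm².
A_2 = 1500 mm².
Equal strain + equilibrium ⇒ each member carries load in proportion to AE: A₁E₁ = 104800000 N, A₂E₂ = 166500000 N, ΣAE = 271300000 N.
σ₁ = P·E₁/ΣAE = -271000·93400/271300000 = -93.3 MPa.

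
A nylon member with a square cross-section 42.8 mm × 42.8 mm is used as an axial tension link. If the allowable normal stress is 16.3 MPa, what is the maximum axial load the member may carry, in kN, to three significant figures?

A = 1832 mm².
P_max = σ_allow · A = 16.3 · 1832 = 29860 N = 29.86 kN.

29.9 kN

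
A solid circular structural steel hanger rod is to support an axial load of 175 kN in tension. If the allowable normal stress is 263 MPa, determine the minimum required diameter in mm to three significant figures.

29.1 mm

Required area A ≥ P/σ_allow = 175000/263 = 665.4 mm².
For a solid circular section, d ≥ √(4A/π) = 29.11 mm.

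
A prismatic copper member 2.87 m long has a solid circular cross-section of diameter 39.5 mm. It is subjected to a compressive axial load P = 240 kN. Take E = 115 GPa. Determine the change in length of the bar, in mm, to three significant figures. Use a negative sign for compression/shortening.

-4.89 mm

A = 1225 mm².
δ_mech = NL/(AE) = -240000·2870/(1225·115000) = -4.888 mm.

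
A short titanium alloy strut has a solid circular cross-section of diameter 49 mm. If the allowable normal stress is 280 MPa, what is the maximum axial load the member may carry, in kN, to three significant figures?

A = 1886 mm².
P_max = σ_allow · A = 280 · 1886 = 528000 N = 528 kN.

528 kN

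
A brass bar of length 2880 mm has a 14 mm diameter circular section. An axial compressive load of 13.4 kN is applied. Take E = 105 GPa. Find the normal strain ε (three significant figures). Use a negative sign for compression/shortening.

A = 153.9 mm².
σ = N/A = -87.05 MPa; ε = σ/E = -87.05/105000 = -8.290e-04.

-8.29e-04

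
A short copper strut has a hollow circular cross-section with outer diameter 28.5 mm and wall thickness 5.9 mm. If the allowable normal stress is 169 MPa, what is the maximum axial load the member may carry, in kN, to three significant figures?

A = 418.9 mm².
P_max = σ_allow · A = 169 · 418.9 = 70790 N = 70.79 kN.

70.8 kN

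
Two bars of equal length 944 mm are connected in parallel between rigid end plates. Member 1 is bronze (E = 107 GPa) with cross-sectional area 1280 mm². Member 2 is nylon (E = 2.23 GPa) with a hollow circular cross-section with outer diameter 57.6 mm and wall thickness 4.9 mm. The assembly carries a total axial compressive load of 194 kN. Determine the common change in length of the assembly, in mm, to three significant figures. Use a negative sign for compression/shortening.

-1.32 mm

A_2 = 811.3 mm².
Equal strain + equilibrium ⇒ each member carries load in proportion to AE: A₁E₁ = 137000000 N, A₂E₂ = 1809000 N, ΣAE = 138800000 N.
δ = PL/ΣAE = -194000·944/138800000 = -1.32 mm.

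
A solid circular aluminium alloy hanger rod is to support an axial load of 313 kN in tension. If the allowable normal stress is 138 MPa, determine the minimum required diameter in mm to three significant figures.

53.7 mm

Required area A ≥ P/σ_allow = 313000/138 = 2268 mm².
For a solid circular section, d ≥ √(4A/π) = 53.74 mm.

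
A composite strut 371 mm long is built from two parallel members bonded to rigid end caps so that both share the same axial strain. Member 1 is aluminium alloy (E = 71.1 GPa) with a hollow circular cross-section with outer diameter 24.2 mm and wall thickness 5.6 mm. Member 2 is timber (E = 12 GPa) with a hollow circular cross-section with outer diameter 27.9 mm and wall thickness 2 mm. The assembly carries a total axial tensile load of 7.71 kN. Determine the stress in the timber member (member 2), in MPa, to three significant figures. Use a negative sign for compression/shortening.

3.67 MPa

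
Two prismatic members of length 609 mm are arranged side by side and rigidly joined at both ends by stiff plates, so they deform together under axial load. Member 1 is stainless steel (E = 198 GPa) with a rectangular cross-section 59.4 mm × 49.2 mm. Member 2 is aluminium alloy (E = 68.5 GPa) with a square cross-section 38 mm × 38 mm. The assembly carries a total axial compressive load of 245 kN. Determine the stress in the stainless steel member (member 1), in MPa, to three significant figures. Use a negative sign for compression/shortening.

-71.6 MPa

A_1 = 2922 mm².
A_2 = 1444 mm².
Equal strain + equilibrium ⇒ each member carries load in proportion to AE: A₁E₁ = 578700000 N, A₂E₂ = 98910000 N, ΣAE = 677600000 N.
σ₁ = P·E₁/ΣAE = -245000·198000/677600000 = -71.59 MPa.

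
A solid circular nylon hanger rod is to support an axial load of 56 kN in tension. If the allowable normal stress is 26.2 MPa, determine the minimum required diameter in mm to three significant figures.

52.2 mm

Required area A ≥ P/σ_allow = 56000/26.2 = 2137 mm².
For a solid circular section, d ≥ √(4A/π) = 52.17 mm.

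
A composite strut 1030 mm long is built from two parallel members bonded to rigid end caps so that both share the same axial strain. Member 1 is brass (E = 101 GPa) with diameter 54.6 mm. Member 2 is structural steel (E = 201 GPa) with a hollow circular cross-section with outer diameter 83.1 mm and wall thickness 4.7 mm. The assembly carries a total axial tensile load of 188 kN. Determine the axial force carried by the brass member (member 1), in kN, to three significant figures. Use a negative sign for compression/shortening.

94.8 kN

A_1 = 2341 mm².
A_2 = 1158 mm².
Equal strain + equilibrium ⇒ each member carries load in proportion to AE: A₁E₁ = 236500000 N, A₂E₂ = 232700000 N, ΣAE = 469200000 N.
F₁ = P·A₁E₁/ΣAE = 188000·236500000/469200000 = 94760 N.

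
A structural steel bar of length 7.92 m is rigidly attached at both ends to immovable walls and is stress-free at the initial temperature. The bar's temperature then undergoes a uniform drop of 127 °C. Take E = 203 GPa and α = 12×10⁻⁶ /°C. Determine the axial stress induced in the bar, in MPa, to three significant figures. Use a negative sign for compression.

309 MPa

Free thermal expansion αLΔT = 12e-6 · 7920 · -127 = -12.07 mm.
The walls impose strain ε = −(-12.07)/7920 = 1.5240e-03; σ = Eε = 203000 · 1.5240e-03 = 309.4 MPa.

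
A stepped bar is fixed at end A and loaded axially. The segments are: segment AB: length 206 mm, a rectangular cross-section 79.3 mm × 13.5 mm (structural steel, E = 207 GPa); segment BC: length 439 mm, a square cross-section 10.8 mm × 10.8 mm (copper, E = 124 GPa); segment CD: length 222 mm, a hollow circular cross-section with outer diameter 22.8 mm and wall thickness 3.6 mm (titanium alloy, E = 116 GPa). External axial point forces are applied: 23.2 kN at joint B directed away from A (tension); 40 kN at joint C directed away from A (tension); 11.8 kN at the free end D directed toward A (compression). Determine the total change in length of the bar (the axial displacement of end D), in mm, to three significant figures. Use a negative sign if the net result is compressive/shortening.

Internal axial forces (sectioning from the free end, tension +): N_CD = -11.8 kN, N_BC = 28.2 kN, N_AB = 51.4 kN.
A_AB = 1071 mm².
A_BC = 116.6 mm².
A_CD = 217.1 mm².
δ_AB = 51400·206/(1071·207000) = 0.04778 mm
δ_BC = 28200·439/(116.6·124000) = 0.8559 mm
δ_CD = -11800·222/(217.1·116000) = -0.104 mm
δ = Σδ_i = 0.7997 mm.

0.800 mm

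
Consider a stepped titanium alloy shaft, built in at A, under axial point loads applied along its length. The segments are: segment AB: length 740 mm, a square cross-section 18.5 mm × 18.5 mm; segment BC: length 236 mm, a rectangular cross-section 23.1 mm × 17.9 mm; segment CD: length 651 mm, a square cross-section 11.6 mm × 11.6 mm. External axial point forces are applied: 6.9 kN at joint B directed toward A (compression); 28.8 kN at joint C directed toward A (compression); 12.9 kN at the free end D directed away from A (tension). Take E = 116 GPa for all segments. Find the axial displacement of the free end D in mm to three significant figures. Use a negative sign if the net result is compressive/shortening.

0.0348 mm

Internal axial forces (sectioning from the free end, tension +): N_CD = 12.9 kN, N_BC = -15.9 kN, N_AB = -22.8 kN.
A_AB = 342.2 mm².
A_BC = 413.5 mm².
A_CD = 134.6 mm².
δ_AB = -22800·740/(342.2·116000) = -0.425 mm
δ_BC = -15900·236/(413.5·116000) = -0.07823 mm
δ_CD = 12900·651/(134.6·116000) = 0.538 mm
δ = Σδ_i = 0.03481 mm.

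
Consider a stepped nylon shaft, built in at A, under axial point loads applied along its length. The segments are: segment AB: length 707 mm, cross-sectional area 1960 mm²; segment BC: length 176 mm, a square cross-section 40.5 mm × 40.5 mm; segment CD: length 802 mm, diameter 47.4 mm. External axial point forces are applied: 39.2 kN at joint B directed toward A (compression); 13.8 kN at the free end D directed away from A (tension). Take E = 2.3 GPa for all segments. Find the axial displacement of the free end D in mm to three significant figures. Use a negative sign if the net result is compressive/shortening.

-0.613 mm

Internal axial forces (sectioning from the free end, tension +): N_CD = 13.8 kN, N_BC = 13.8 kN, N_AB = -25.4 kN.
A_BC = 1640 mm².
A_CD = 1765 mm².
δ_AB = -25400·707/(1960·2300) = -3.984 mm
δ_BC = 13800·176/(1640·2300) = 0.6438 mm
δ_CD = 13800·802/(1765·2300) = 2.727 mm
δ = Σδ_i = -0.6128 mm.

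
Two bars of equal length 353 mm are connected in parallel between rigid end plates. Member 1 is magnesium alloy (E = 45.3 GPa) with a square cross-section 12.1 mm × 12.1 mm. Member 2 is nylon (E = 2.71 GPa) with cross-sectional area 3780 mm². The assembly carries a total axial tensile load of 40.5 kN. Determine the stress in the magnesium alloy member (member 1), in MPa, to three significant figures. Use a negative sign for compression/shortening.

109 MPa

A_1 = 146.4 mm².
Equal strain + equilibrium ⇒ each member carries load in proportion to AE: A₁E₁ = 6632000 N, A₂E₂ = 10240000 N, ΣAE = 16880000 N.
σ₁ = P·E₁/ΣAE = 40500·45300/16880000 = 108.7 MPa.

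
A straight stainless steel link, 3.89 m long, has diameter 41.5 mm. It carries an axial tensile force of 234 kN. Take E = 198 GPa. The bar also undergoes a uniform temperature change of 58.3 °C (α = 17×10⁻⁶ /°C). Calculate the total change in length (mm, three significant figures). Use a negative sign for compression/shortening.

7.25 mm

A = 1353 mm².
δ_mech = NL/(AE) = 234000·3890/(1353·198000) = 3.399 mm.
δ_thermal = αLΔT = 17e-6·3890·58.3 = 3.855 mm.
δ = δ_mech + δ_thermal = 7.254 mm.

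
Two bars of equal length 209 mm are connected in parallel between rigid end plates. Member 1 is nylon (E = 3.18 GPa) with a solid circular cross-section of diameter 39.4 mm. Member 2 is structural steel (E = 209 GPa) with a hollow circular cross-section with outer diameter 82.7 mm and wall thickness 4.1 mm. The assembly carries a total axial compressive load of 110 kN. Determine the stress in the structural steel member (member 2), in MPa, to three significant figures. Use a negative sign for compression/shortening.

A_1 = 1219 mm².
A_2 = 1012 mm².
Equal strain + equilibrium ⇒ each member carries load in proportion to AE: A₁E₁ = 3877000 N, A₂E₂ = 211600000 N, ΣAE = 215500000 N.
σ₂ = P·E₂/ΣAE = -110000·209000/215500000 = -106.7 MPa.

-107 MPa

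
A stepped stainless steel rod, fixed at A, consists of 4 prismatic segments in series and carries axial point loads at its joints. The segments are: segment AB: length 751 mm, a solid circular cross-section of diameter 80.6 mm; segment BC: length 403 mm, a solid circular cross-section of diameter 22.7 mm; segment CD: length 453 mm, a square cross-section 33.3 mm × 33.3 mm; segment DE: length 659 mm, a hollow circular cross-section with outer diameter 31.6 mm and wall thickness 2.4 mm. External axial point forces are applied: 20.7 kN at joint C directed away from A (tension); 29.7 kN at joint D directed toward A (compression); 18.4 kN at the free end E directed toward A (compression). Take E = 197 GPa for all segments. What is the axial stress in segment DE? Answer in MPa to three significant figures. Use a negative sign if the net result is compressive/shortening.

-83.6 MPa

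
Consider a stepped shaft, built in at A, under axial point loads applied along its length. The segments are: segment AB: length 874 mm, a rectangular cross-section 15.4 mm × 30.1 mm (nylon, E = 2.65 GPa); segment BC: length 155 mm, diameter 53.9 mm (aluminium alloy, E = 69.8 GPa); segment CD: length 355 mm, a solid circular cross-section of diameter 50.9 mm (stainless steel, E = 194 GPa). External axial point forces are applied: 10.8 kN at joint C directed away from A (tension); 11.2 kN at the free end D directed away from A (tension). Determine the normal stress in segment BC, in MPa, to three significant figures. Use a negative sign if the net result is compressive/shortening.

Internal axial forces (sectioning from the free end, tension +): N_CD = 11.2 kN, N_BC = 22 kN, N_AB = 22 kN.
A_BC = 2282 mm².
σ_BC = N_BC/A_BC = 22000/2282 = 9.642 MPa.

9.64 MPa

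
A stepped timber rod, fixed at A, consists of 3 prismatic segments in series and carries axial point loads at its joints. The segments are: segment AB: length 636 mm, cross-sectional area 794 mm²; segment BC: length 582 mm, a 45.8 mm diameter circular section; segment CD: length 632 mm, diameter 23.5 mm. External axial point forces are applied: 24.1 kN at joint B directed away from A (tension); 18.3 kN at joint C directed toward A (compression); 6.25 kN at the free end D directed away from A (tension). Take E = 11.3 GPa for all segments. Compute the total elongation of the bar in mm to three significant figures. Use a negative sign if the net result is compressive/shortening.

1.28 mm

Internal axial forces (sectioning from the free end, tension +): N_CD = 6.25 kN, N_BC = -12.05 kN, N_AB = 12.05 kN.
A_BC = 1647 mm².
A_CD = 433.7 mm².
δ_AB = 12050·636/(794·11300) = 0.8542 mm
δ_BC = -12050·582/(1647·11300) = -0.3767 mm
δ_CD = 6250·632/(433.7·11300) = 0.8059 mm
δ = Σδ_i = 1.283 mm.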